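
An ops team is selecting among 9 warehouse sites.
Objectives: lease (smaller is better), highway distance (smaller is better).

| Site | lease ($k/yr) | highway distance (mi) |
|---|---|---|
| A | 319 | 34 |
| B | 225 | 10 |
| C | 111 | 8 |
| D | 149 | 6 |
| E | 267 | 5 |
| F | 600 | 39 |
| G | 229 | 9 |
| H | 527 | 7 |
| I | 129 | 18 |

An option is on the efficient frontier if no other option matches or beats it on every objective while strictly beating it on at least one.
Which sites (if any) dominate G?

C: lease 111≤229, highway distance 8≤9 — dominates G.
D: lease 149≤229, highway distance 6≤9 — dominates G.
Others (A, B, E, F, H, I) are each worse than G on at least one objective.

C, D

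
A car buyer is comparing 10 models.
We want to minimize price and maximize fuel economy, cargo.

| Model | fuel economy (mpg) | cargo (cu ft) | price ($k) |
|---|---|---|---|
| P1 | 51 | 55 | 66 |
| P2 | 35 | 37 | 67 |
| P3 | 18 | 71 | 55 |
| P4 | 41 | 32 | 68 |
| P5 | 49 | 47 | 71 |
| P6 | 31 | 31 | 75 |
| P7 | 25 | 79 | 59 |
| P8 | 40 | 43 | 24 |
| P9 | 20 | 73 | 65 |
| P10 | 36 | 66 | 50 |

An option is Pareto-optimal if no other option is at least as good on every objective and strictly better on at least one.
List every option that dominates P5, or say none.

P1: fuel economy 51≥49, cargo 55≥47, price 66≤71 — dominates P5.
Others (P2, P3, P4, P6, P7, P8, P9, P10) are each worse than P5 on at least one objective.

P1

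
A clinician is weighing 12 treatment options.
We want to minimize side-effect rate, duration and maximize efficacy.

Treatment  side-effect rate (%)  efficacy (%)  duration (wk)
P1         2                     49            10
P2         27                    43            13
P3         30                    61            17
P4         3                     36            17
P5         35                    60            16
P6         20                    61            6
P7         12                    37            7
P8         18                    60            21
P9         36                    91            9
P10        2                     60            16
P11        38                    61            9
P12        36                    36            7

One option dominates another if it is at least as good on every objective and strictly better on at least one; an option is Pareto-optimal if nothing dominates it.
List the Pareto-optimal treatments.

P1: not dominated.
P2: dominated by P1 (side-effect rate 2≤27, efficacy 49≥43, duration 10≤13).
P3: dominated by P6 (side-effect rate 20≤30, efficacy 61≥61, duration 6≤17).
P4: dominated by P1 (side-effect rate 2≤3, efficacy 49≥36, duration 10≤17).
P5: dominated by P6 (side-effect rate 20≤35, efficacy 61≥60, duration 6≤16).
P6: not dominated (best duration).
P7: not dominated.
P8: dominated by P10 (side-effect rate 2≤18, efficacy 60≥60, duration 16≤21).
P9: not dominated (best efficacy).
P10: not dominated.
P11: dominated by P6 (side-effect rate 20≤38, efficacy 61≥61, duration 6≤9).
P12: dominated by P6 (side-effect rate 20≤36, efficacy 61≥36, duration 6≤7).

P1, P6, P7, P9, P10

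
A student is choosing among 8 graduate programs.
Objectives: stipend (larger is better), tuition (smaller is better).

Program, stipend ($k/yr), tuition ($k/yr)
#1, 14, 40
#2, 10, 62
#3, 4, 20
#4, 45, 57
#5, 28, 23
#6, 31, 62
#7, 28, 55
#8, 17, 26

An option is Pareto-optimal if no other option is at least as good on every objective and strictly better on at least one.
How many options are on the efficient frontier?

3

#1: dominated by #5 (stipend 28≥14, tuition 23≤40).
#2: dominated by #1 (stipend 14≥10, tuition 40≤62).
#3: not dominated (best tuition).
#4: not dominated (best stipend).
#5: not dominated.
#6: dominated by #4 (stipend 45≥31, tuition 57≤62).
#7: dominated by #5 (stipend 28≥28, tuition 23≤55).
#8: dominated by #5 (stipend 28≥17, tuition 23≤26).
Pareto-optimal: #3, #4, #5 → 3.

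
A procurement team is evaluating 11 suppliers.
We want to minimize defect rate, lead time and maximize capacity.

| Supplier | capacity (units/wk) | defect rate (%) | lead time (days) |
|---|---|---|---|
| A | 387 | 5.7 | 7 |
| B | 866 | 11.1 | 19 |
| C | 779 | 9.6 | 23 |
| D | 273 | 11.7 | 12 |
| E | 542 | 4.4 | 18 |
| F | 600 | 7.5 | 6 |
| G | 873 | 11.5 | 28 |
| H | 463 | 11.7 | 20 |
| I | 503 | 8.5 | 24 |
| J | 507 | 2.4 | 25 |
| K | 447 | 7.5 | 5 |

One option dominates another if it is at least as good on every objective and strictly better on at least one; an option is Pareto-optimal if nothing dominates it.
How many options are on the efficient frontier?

8

A: not dominated.
B: not dominated.
C: not dominated.
D: dominated by A (capacity 387≥273, defect rate 5.7≤11.7, lead time 7≤12).
E: not dominated.
F: not dominated.
G: not dominated (best capacity).
H: dominated by B (capacity 866≥463, defect rate 11.1≤11.7, lead time 19≤20).
I: dominated by E (capacity 542≥503, defect rate 4.4≤8.5, lead time 18≤24).
J: not dominated (best defect rate).
K: not dominated (best lead time).
Pareto-optimal: A, B, C, E, F, G, J, K → 8.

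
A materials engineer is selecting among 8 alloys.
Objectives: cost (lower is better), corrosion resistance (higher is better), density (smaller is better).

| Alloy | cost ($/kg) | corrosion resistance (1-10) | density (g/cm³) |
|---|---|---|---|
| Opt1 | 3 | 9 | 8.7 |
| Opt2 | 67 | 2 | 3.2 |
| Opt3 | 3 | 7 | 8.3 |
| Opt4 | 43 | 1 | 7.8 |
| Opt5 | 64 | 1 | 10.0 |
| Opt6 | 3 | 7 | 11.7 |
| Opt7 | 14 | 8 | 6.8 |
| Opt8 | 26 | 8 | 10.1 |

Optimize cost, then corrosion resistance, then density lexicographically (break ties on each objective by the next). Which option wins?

Opt1

First minimize cost: best is 3, kept {Opt1, Opt3, Opt6}.
Then maximize corrosion resistance: best is 9, kept {Opt1}.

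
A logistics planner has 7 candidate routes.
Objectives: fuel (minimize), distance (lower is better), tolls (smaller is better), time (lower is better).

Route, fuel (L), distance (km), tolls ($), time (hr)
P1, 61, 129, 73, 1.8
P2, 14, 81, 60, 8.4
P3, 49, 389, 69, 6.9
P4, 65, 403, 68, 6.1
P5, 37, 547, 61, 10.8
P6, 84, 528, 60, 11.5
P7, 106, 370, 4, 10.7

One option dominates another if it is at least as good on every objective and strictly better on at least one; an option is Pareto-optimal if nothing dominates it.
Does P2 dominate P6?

Yes

P2 vs P6: fuel 14≤84, distance 81≤528, tolls 60≤60, time 8.4≤11.5 — P2 is at least as good on every objective with at least one strict improvement.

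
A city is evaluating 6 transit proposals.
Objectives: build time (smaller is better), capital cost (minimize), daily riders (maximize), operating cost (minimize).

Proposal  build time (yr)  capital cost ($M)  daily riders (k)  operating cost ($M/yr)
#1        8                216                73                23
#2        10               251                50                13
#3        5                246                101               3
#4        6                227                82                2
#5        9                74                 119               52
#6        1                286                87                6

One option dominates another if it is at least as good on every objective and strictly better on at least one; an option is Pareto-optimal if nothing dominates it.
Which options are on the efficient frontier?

#1: not dominated.
#2: dominated by #3 (build time 5≤10, capital cost 246≤251, daily riders 101≥50, operating cost 3≤13).
#3: not dominated.
#4: not dominated (best operating cost).
#5: not dominated (best capital cost).
#6: not dominated (best build time).

#1, #3, #4, #5, #6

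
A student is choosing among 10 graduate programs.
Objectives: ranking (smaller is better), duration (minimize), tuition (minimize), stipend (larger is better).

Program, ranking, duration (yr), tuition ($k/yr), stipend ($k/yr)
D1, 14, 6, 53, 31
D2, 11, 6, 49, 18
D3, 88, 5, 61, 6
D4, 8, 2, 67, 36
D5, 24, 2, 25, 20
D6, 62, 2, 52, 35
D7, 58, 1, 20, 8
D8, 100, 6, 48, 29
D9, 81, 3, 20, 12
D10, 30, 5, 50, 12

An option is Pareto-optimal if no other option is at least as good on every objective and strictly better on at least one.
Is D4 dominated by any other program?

D1: worse on ranking (14 vs 8).
D2: worse on ranking (11 vs 8).
D3: worse on ranking (88 vs 8).
D5: worse on ranking (24 vs 8).
D6: worse on ranking (62 vs 8).
D7: worse on ranking (58 vs 8).
D8: worse on ranking (100 vs 8).
D9: worse on ranking (81 vs 8).
D10: worse on ranking (30 vs 8).
No option is at least as good as D4 on every objective and strictly better on one.

No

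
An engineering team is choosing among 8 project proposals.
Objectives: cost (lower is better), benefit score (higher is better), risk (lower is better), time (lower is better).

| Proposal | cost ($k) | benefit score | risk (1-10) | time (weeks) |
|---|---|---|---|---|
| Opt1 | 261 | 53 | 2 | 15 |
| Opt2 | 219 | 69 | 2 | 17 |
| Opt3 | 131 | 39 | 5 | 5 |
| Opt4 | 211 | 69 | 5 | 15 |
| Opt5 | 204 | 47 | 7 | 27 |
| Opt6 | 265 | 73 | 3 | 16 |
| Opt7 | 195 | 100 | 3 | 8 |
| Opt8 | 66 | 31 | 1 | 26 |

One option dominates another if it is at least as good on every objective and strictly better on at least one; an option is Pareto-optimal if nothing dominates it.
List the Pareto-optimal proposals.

Opt1: not dominated.
Opt2: not dominated.
Opt3: not dominated (best time).
Opt4: dominated by Opt7 (cost 195≤211, benefit score 100≥69, risk 3≤5, time 8≤15).
Opt5: dominated by Opt7 (cost 195≤204, benefit score 100≥47, risk 3≤7, time 8≤27).
Opt6: dominated by Opt7 (cost 195≤265, benefit score 100≥73, risk 3≤3, time 8≤16).
Opt7: not dominated (best benefit score).
Opt8: not dominated (best cost).

Opt1, Opt2, Opt3, Opt7, Opt8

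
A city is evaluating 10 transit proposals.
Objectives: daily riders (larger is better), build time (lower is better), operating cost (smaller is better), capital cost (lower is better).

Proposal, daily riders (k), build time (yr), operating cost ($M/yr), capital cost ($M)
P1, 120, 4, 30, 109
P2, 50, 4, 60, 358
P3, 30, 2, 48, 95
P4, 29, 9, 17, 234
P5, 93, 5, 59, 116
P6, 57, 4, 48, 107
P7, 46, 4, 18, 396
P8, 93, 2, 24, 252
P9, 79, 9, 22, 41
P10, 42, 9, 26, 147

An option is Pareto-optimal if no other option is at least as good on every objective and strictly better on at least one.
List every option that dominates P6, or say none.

P1: worse on capital cost (109 vs 107).
P2: worse on daily riders (50 vs 57).
P3: worse on daily riders (30 vs 57).
P4: worse on daily riders (29 vs 57).
P5: worse on build time (5 vs 4).
P7: worse on daily riders (46 vs 57).
P8: worse on capital cost (252 vs 107).
P9: worse on build time (9 vs 4).
P10: worse on daily riders (42 vs 57).
No option dominates P6.

none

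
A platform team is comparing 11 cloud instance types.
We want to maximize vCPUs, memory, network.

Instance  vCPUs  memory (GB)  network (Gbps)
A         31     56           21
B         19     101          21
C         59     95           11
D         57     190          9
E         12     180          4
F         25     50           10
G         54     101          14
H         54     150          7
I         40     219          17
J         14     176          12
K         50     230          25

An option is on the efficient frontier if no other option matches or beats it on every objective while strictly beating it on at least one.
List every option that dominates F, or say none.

A: vCPUs 31≥25, memory 56≥50, network 21≥10 — dominates F.
C: vCPUs 59≥25, memory 95≥50, network 11≥10 — dominates F.
G: vCPUs 54≥25, memory 101≥50, network 14≥10 — dominates F.
I: vCPUs 40≥25, memory 219≥50, network 17≥10 — dominates F.
K: vCPUs 50≥25, memory 230≥50, network 25≥10 — dominates F.
Others (B, D, E, H, J) are each worse than F on at least one objective.

A, C, G, I, K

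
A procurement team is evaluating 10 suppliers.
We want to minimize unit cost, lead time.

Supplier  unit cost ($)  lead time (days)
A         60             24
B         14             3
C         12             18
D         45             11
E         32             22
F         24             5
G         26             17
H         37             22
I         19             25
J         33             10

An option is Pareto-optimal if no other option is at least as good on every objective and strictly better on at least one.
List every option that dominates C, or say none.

A: worse on unit cost (60 vs 12).
B: worse on unit cost (14 vs 12).
D: worse on unit cost (45 vs 12).
E: worse on unit cost (32 vs 12).
F: worse on unit cost (24 vs 12).
G: worse on unit cost (26 vs 12).
H: worse on unit cost (37 vs 12).
I: worse on unit cost (19 vs 12).
J: worse on unit cost (33 vs 12).
No option dominates C.

none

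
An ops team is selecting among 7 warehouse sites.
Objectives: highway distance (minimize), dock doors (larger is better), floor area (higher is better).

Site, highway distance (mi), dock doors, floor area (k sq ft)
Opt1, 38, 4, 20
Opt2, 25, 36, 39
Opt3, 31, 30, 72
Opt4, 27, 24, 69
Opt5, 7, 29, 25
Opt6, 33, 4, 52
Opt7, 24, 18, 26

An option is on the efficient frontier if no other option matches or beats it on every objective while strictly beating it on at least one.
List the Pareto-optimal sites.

Opt2, Opt3, Opt4, Opt5, Opt7

Opt1: dominated by Opt2 (highway distance 25≤38, dock doors 36≥4, floor area 39≥20).
Opt2: not dominated (best dock doors).
Opt3: not dominated (best floor area).
Opt4: not dominated.
Opt5: not dominated (best highway distance).
Opt6: dominated by Opt3 (highway distance 31≤33, dock doors 30≥4, floor area 72≥52).
Opt7: not dominated.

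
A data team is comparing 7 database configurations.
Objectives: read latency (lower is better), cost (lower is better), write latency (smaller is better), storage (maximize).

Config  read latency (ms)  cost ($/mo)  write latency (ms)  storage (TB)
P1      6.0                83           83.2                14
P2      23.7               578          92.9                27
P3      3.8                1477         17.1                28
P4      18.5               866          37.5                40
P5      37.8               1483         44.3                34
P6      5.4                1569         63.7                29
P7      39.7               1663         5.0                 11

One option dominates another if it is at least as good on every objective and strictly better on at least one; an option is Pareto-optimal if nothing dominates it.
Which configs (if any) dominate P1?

P2: worse on read latency (23.7 vs 6.0).
P3: worse on cost (1477 vs 83).
P4: worse on read latency (18.5 vs 6.0).
P5: worse on read latency (37.8 vs 6.0).
P6: worse on cost (1569 vs 83).
P7: worse on read latency (39.7 vs 6.0).
No option dominates P1.

none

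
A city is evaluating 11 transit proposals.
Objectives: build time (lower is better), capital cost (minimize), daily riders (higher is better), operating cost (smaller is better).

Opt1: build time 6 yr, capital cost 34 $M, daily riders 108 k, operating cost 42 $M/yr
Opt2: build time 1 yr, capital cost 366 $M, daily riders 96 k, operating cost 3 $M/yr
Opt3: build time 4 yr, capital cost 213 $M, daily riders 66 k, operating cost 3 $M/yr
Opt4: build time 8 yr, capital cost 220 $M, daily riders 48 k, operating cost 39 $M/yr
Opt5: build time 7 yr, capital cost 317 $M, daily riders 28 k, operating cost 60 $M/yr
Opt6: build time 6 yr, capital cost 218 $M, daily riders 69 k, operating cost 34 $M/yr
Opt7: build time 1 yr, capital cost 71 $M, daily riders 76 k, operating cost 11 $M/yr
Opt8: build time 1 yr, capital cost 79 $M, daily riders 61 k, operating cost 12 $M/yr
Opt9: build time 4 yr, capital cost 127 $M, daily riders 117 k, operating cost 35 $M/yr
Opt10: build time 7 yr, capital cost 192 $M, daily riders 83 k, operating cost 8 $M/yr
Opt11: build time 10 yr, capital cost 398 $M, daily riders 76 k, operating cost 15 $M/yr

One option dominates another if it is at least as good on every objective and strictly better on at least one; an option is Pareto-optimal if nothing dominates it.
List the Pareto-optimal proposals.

Opt1, Opt2, Opt3, Opt7, Opt9, Opt10

Opt1: not dominated (best capital cost).
Opt2: not dominated.
Opt3: not dominated.
Opt4: dominated by Opt3 (build time 4≤8, capital cost 213≤220, daily riders 66≥48, operating cost 3≤39).
Opt5: dominated by Opt1 (build time 6≤7, capital cost 34≤317, daily riders 108≥28, operating cost 42≤60).
Opt6: dominated by Opt7 (build time 1≤6, capital cost 71≤218, daily riders 76≥69, operating cost 11≤34).
Opt7: not dominated.
Opt8: dominated by Opt7 (build time 1≤1, capital cost 71≤79, daily riders 76≥61, operating cost 11≤12).
Opt9: not dominated (best daily riders).
Opt10: not dominated.
Opt11: dominated by Opt2 (build time 1≤10, capital cost 366≤398, daily riders 96≥76, operating cost 3≤15).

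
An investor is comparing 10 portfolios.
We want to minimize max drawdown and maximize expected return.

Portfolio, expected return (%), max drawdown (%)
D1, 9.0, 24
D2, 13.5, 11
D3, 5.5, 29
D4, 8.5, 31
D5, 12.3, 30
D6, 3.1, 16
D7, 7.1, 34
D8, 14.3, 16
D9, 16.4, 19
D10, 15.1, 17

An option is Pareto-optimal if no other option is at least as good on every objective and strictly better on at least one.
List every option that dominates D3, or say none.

D1, D2, D8, D9, D10

D1: expected return 9.0≥5.5, max drawdown 24≤29 — dominates D3.
D2: expected return 13.5≥5.5, max drawdown 11≤29 — dominates D3.
D8: expected return 14.3≥5.5, max drawdown 16≤29 — dominates D3.
D9: expected return 16.4≥5.5, max drawdown 19≤29 — dominates D3.
D10: expected return 15.1≥5.5, max drawdown 17≤29 — dominates D3.
Others (D4, D5, D6, D7) are each worse than D3 on at least one objective.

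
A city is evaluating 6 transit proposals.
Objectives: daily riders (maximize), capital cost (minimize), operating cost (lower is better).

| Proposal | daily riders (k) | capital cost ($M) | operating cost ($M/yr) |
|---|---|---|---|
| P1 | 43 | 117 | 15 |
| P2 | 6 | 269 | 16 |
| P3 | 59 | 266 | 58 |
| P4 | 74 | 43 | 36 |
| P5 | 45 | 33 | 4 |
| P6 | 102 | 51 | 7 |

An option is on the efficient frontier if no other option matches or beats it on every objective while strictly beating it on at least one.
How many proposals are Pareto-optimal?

3

P1: dominated by P5 (daily riders 45≥43, capital cost 33≤117, operating cost 4≤15).
P2: dominated by P1 (daily riders 43≥6, capital cost 117≤269, operating cost 15≤16).
P3: dominated by P4 (daily riders 74≥59, capital cost 43≤266, operating cost 36≤58).
P4: not dominated.
P5: not dominated (best capital cost).
P6: not dominated (best daily riders).
Pareto-optimal: P4, P5, P6 → 3.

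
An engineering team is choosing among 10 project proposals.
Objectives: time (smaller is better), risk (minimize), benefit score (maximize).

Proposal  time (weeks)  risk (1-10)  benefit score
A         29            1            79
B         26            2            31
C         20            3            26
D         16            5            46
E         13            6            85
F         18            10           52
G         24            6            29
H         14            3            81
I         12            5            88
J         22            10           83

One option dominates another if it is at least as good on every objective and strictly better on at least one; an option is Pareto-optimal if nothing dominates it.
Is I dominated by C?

C vs I: C is worse on time (20 vs 12), so it does not dominate I.

No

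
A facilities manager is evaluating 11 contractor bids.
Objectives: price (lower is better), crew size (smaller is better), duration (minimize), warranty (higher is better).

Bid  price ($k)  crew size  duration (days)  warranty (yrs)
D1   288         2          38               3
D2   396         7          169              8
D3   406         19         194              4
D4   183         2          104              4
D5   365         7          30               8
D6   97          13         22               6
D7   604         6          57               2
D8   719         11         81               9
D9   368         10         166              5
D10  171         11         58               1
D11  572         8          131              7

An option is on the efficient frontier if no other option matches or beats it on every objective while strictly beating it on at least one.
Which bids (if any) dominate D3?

D2, D4, D5, D6, D9

D2: price 396≤406, crew size 7≤19, duration 169≤194, warranty 8≥4 — dominates D3.
D4: price 183≤406, crew size 2≤19, duration 104≤194, warranty 4≥4 — dominates D3.
D5: price 365≤406, crew size 7≤19, duration 30≤194, warranty 8≥4 — dominates D3.
D6: price 97≤406, crew size 13≤19, duration 22≤194, warranty 6≥4 — dominates D3.
D9: price 368≤406, crew size 10≤19, duration 166≤194, warranty 5≥4 — dominates D3.
Others (D1, D7, D8, D10, D11) are each worse than D3 on at least one objective.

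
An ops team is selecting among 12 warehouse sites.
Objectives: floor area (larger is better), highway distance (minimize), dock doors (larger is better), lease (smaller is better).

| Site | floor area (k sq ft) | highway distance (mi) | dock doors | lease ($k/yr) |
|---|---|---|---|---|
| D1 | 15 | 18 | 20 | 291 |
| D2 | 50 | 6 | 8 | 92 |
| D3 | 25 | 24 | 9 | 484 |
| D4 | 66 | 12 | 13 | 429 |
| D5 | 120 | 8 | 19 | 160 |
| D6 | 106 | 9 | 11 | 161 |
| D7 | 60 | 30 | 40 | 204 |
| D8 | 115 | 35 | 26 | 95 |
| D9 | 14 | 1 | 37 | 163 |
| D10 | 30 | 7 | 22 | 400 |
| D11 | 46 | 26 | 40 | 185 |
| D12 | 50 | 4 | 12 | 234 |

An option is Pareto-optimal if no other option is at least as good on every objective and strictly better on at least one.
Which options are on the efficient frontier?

D1: not dominated.
D2: not dominated (best lease).
D3: dominated by D4 (floor area 66≥25, highway distance 12≤24, dock doors 13≥9, lease 429≤484).
D4: dominated by D5 (floor area 120≥66, highway distance 8≤12, dock doors 19≥13, lease 160≤429).
D5: not dominated (best floor area).
D6: dominated by D5 (floor area 120≥106, highway distance 8≤9, dock doors 19≥11, lease 160≤161).
D7: not dominated.
D8: not dominated.
D9: not dominated (best highway distance).
D10: not dominated.
D11: not dominated.
D12: not dominated.

D1, D2, D5, D7, D8, D9, D10, D11, D12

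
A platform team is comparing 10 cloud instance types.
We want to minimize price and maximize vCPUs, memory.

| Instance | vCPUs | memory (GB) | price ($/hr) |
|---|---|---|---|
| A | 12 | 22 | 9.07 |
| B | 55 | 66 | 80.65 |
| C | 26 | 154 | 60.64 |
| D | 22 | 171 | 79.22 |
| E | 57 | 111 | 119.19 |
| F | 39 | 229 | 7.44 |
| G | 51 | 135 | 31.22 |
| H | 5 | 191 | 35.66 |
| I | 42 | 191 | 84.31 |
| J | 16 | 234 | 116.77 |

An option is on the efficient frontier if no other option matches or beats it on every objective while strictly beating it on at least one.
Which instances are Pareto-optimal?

A: dominated by F (vCPUs 39≥12, memory 229≥22, price 7.44≤9.07).
B: not dominated.
C: dominated by F (vCPUs 39≥26, memory 229≥154, price 7.44≤60.64).
D: dominated by F (vCPUs 39≥22, memory 229≥171, price 7.44≤79.22).
E: not dominated (best vCPUs).
F: not dominated (best price).
G: not dominated.
H: dominated by F (vCPUs 39≥5, memory 229≥191, price 7.44≤35.66).
I: not dominated.
J: not dominated (best memory).

B, E, F, G, I, J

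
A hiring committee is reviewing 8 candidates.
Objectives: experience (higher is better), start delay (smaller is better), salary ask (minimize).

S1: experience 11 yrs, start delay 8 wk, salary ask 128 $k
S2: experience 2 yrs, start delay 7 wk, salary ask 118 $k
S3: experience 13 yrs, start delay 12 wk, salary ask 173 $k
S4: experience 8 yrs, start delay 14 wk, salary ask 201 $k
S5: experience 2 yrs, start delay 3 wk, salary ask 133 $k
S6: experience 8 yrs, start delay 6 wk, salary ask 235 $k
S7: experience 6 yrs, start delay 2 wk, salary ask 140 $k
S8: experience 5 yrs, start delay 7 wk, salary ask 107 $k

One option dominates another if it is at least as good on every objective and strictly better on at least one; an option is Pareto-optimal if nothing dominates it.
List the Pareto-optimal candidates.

S1, S3, S5, S6, S7, S8

S1: not dominated.
S2: dominated by S8 (experience 5≥2, start delay 7≤7, salary ask 107≤118).
S3: not dominated (best experience).
S4: dominated by S1 (experience 11≥8, start delay 8≤14, salary ask 128≤201).
S5: not dominated.
S6: not dominated.
S7: not dominated (best start delay).
S8: not dominated (best salary ask).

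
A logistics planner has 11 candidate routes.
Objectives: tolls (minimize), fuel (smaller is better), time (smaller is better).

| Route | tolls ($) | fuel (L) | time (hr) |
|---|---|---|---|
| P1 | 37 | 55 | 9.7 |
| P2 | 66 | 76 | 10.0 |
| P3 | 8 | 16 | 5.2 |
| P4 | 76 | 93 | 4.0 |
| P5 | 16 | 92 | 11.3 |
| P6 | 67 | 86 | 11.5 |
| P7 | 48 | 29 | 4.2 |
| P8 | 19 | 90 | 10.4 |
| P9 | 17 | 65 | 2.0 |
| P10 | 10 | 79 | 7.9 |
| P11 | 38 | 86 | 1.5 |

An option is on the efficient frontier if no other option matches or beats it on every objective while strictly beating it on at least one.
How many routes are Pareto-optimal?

P1: dominated by P3 (tolls 8≤37, fuel 16≤55, time 5.2≤9.7).
P2: dominated by P1 (tolls 37≤66, fuel 55≤76, time 9.7≤10.0).
P3: not dominated (best tolls).
P4: dominated by P9 (tolls 17≤76, fuel 65≤93, time 2.0≤4.0).
P5: dominated by P3 (tolls 8≤16, fuel 16≤92, time 5.2≤11.3).
P6: dominated by P1 (tolls 37≤67, fuel 55≤86, time 9.7≤11.5).
P7: not dominated.
P8: dominated by P3 (tolls 8≤19, fuel 16≤90, time 5.2≤10.4).
P9: not dominated.
P10: dominated by P3 (tolls 8≤10, fuel 16≤79, time 5.2≤7.9).
P11: not dominated (best time).
Pareto-optimal: P3, P7, P9, P11 → 4.

4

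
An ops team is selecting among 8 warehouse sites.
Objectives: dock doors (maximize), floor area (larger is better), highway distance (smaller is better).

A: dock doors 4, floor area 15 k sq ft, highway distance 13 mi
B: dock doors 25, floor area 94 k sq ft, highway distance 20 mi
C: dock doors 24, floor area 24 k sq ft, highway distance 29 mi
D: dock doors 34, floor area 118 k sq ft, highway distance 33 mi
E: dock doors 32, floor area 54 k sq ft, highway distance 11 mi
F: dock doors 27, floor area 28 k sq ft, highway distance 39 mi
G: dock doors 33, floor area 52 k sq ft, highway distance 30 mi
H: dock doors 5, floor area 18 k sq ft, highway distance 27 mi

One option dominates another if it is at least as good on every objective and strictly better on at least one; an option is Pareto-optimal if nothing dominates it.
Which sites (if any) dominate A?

E

E: dock doors 32≥4, floor area 54≥15, highway distance 11≤13 — dominates A.
Others (B, C, D, F, G, H) are each worse than A on at least one objective.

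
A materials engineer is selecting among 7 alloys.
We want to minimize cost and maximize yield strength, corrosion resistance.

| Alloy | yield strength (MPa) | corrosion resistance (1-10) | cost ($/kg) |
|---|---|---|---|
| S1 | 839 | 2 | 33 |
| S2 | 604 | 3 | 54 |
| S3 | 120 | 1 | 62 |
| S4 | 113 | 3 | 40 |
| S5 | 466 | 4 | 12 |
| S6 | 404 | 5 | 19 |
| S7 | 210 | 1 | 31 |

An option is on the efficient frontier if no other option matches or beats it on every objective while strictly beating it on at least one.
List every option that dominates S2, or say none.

none

S1: worse on corrosion resistance (2 vs 3).
S3: worse on yield strength (120 vs 604).
S4: worse on yield strength (113 vs 604).
S5: worse on yield strength (466 vs 604).
S6: worse on yield strength (404 vs 604).
S7: worse on yield strength (210 vs 604).
No option dominates S2.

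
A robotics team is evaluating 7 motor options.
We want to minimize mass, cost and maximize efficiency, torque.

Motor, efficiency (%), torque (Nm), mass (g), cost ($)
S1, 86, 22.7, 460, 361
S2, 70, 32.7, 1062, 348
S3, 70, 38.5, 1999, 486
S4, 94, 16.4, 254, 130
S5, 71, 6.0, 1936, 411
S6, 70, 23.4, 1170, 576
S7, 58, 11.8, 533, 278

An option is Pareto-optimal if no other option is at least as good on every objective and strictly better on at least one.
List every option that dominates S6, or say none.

S2: efficiency 70≥70, torque 32.7≥23.4, mass 1062≤1170, cost 348≤576 — dominates S6.
Others (S1, S3, S4, S5, S7) are each worse than S6 on at least one objective.

S2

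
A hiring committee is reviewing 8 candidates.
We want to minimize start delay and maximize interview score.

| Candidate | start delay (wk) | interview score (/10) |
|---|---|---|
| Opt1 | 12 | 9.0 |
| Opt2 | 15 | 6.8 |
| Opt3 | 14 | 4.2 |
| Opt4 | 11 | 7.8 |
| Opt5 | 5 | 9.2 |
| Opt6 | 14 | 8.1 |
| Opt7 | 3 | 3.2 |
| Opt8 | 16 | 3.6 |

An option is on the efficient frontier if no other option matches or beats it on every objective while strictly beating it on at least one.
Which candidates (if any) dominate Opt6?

Opt1, Opt5

Opt1: start delay 12≤14, interview score 9.0≥8.1 — dominates Opt6.
Opt5: start delay 5≤14, interview score 9.2≥8.1 — dominates Opt6.
Others (Opt2, Opt3, Opt4, Opt7, Opt8) are each worse than Opt6 on at least one objective.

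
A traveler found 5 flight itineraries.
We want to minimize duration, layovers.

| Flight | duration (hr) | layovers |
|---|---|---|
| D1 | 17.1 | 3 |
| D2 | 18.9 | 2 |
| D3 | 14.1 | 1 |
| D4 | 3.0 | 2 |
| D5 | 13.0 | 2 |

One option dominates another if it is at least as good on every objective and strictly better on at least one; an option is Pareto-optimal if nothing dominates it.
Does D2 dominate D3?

D2 vs D3: D2 is worse on duration (18.9 vs 14.1), so it does not dominate D3.

No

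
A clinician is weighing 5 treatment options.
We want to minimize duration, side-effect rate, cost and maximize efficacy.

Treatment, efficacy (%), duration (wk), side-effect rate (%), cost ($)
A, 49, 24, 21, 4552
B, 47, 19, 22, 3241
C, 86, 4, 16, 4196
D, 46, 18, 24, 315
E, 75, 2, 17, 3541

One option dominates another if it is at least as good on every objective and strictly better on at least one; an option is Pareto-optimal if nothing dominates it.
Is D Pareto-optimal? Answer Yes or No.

A: worse on duration (24 vs 18).
B: worse on duration (19 vs 18).
C: worse on cost (4196 vs 315).
E: worse on cost (3541 vs 315).
No option is at least as good as D on every objective and strictly better on one.

Yes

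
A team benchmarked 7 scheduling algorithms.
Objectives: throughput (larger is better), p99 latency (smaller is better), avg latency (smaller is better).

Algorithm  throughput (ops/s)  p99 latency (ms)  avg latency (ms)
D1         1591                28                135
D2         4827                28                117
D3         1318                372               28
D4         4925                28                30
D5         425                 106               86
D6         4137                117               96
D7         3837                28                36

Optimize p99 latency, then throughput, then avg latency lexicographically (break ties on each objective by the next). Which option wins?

D4

First minimize p99 latency: best is 28, kept {D1, D2, D4, D7}.
Then maximize throughput: best is 4925, kept {D4}.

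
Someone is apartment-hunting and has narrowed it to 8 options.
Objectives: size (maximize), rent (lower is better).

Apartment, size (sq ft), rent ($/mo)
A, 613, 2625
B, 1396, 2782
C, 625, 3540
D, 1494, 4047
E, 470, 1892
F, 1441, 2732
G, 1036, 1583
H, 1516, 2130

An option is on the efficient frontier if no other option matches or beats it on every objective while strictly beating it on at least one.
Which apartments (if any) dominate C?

B: size 1396≥625, rent 2782≤3540 — dominates C.
F: size 1441≥625, rent 2732≤3540 — dominates C.
G: size 1036≥625, rent 1583≤3540 — dominates C.
H: size 1516≥625, rent 2130≤3540 — dominates C.
Others (A, D, E) are each worse than C on at least one objective.

B, F, G, H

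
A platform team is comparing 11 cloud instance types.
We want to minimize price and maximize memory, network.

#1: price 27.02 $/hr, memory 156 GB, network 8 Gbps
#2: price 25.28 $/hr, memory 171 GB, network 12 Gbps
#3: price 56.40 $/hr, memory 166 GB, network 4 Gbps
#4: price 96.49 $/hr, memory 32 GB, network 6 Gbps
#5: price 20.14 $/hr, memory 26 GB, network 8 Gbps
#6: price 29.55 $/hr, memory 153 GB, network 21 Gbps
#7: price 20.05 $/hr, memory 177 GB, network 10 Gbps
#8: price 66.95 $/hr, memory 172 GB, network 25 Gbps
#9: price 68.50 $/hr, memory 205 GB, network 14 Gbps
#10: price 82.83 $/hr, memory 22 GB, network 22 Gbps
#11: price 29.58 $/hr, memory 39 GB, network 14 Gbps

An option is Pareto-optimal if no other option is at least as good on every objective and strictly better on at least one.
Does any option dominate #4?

Yes

#1 vs #4: price 27.02≤96.49, memory 156≥32, network 8≥6 — #1 is at least as good on every objective and strictly better on at least one, so #1 dominates #4.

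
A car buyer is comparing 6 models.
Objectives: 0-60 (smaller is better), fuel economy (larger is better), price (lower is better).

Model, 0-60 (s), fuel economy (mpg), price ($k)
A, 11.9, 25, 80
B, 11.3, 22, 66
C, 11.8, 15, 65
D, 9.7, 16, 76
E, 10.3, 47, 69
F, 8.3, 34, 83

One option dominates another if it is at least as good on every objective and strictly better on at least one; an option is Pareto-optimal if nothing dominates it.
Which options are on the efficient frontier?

B, C, D, E, F

A: dominated by E (0-60 10.3≤11.9, fuel economy 47≥25, price 69≤80).
B: not dominated.
C: not dominated (best price).
D: not dominated.
E: not dominated (best fuel economy).
F: not dominated (best 0-60).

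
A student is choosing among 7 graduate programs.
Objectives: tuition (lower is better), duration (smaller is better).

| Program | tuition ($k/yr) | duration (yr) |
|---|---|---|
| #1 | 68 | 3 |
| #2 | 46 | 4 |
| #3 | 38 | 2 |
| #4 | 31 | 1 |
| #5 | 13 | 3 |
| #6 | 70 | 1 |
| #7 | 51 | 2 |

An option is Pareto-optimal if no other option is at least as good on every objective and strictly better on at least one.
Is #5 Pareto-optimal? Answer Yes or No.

#1: worse on tuition (68 vs 13).
#2: worse on tuition (46 vs 13).
#3: worse on tuition (38 vs 13).
#4: worse on tuition (31 vs 13).
#6: worse on tuition (70 vs 13).
#7: worse on tuition (51 vs 13).
No option is at least as good as #5 on every objective and strictly better on one.

Yes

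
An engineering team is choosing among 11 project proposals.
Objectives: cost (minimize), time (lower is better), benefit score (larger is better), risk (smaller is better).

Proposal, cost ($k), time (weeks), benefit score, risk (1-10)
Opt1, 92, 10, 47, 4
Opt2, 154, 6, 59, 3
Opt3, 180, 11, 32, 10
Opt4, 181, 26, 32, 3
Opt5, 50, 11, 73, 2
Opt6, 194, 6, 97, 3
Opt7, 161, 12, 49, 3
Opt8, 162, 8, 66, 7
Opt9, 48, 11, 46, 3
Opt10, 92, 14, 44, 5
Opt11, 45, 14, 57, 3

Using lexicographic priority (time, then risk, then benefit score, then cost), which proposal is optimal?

Opt6

First minimize time: best is 6, kept {Opt2, Opt6}.
Then minimize risk: best is 3, kept {Opt2, Opt6}.
Then maximize benefit score: best is 97, kept {Opt6}.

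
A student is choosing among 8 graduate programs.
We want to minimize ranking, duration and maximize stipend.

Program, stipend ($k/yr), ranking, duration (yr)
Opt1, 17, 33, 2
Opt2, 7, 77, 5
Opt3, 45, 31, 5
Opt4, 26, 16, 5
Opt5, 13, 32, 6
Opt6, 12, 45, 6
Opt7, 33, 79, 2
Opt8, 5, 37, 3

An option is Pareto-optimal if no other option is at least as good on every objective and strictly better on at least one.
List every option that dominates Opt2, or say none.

Opt1, Opt3, Opt4

Opt1: stipend 17≥7, ranking 33≤77, duration 2≤5 — dominates Opt2.
Opt3: stipend 45≥7, ranking 31≤77, duration 5≤5 — dominates Opt2.
Opt4: stipend 26≥7, ranking 16≤77, duration 5≤5 — dominates Opt2.
Others (Opt5, Opt6, Opt7, Opt8) are each worse than Opt2 on at least one objective.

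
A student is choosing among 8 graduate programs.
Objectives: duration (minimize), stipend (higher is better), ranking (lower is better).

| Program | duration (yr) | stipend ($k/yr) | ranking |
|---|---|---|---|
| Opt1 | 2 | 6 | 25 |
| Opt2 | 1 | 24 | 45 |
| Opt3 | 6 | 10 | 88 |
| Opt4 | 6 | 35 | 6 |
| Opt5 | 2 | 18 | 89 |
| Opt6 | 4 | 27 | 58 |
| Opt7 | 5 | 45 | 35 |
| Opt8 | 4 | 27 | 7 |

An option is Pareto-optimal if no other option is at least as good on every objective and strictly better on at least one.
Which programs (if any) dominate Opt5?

Opt2

Opt2: duration 1≤2, stipend 24≥18, ranking 45≤89 — dominates Opt5.
Others (Opt1, Opt3, Opt4, Opt6, Opt7, Opt8) are each worse than Opt5 on at least one objective.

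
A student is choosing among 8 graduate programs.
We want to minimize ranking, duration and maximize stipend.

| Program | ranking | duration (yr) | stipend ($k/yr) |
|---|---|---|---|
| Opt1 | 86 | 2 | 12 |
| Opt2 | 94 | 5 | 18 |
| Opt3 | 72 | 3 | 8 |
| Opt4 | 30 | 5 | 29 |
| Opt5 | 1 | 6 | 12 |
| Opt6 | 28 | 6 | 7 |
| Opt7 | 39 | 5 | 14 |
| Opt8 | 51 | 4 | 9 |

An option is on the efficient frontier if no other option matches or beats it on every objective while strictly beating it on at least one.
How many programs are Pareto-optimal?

5

Opt1: not dominated (best duration).
Opt2: dominated by Opt4 (ranking 30≤94, duration 5≤5, stipend 29≥18).
Opt3: not dominated.
Opt4: not dominated (best stipend).
Opt5: not dominated (best ranking).
Opt6: dominated by Opt5 (ranking 1≤28, duration 6≤6, stipend 12≥7).
Opt7: dominated by Opt4 (ranking 30≤39, duration 5≤5, stipend 29≥14).
Opt8: not dominated.
Pareto-optimal: Opt1, Opt3, Opt4, Opt5, Opt8 → 5.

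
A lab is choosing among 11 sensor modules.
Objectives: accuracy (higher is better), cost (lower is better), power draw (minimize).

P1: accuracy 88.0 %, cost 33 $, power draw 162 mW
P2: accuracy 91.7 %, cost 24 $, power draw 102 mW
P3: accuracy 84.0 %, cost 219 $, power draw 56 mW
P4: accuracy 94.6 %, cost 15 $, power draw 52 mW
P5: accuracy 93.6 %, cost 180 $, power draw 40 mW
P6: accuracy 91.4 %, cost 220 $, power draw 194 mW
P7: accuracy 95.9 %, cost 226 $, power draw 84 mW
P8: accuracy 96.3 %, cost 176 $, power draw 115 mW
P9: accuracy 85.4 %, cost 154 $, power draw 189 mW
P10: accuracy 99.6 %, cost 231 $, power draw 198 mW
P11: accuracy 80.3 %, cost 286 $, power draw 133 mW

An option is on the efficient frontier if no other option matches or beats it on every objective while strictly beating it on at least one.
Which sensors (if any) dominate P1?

P2: accuracy 91.7≥88.0, cost 24≤33, power draw 102≤162 — dominates P1.
P4: accuracy 94.6≥88.0, cost 15≤33, power draw 52≤162 — dominates P1.
Others (P3, P5, P6, P7, P8, P9, P10, P11) are each worse than P1 on at least one objective.

P2, P4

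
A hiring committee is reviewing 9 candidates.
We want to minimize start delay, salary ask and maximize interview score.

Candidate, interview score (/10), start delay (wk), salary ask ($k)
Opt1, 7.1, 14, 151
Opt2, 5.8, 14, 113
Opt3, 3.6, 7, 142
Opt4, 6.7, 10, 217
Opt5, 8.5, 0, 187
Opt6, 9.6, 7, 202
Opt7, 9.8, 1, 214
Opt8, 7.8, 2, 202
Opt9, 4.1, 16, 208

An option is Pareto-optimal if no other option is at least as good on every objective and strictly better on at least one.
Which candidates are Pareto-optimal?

Opt1, Opt2, Opt3, Opt5, Opt6, Opt7

Opt1: not dominated.
Opt2: not dominated (best salary ask).
Opt3: not dominated.
Opt4: dominated by Opt5 (interview score 8.5≥6.7, start delay 0≤10, salary ask 187≤217).
Opt5: not dominated (best start delay).
Opt6: not dominated.
Opt7: not dominated (best interview score).
Opt8: dominated by Opt5 (interview score 8.5≥7.8, start delay 0≤2, salary ask 187≤202).
Opt9: dominated by Opt1 (interview score 7.1≥4.1, start delay 14≤16, salary ask 151≤208).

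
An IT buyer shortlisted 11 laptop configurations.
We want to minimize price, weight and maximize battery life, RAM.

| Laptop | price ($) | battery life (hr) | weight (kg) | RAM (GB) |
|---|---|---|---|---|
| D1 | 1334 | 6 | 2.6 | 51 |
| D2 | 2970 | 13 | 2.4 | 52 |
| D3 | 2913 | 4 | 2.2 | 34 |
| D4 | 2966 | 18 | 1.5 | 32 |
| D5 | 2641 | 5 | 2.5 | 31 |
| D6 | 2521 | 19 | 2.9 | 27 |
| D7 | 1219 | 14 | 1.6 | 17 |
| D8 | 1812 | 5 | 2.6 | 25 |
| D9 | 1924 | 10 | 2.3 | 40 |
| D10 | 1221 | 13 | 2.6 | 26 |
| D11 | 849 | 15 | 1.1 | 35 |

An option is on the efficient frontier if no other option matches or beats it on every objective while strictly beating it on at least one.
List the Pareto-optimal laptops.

D1: not dominated.
D2: not dominated (best RAM).
D3: dominated by D11 (price 849≤2913, battery life 15≥4, weight 1.1≤2.2, RAM 35≥34).
D4: not dominated.
D5: dominated by D9 (price 1924≤2641, battery life 10≥5, weight 2.3≤2.5, RAM 40≥31).
D6: not dominated (best battery life).
D7: dominated by D11 (price 849≤1219, battery life 15≥14, weight 1.1≤1.6, RAM 35≥17).
D8: dominated by D1 (price 1334≤1812, battery life 6≥5, weight 2.6≤2.6, RAM 51≥25).
D9: not dominated.
D10: dominated by D11 (price 849≤1221, battery life 15≥13, weight 1.1≤2.6, RAM 35≥26).
D11: not dominated (best price).

D1, D2, D4, D6, D9, D11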